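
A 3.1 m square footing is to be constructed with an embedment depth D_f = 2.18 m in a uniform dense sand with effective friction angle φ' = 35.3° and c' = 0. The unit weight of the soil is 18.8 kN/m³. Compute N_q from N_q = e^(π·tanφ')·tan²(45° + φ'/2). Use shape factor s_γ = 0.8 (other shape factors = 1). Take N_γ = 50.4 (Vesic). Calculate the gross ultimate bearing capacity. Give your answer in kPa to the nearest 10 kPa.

q_ult ≈ 2590 kPa

tan35.3° = 0.708, so N_q = e^(π×0.708)·tan²(62.65°) = 9.248 × 3.738 = 34.57.
Effective surcharge at the founding depth q = γ·D_f = 18.8 × 2.18 = 40.984 kPa.
q_ult = q·N_q + 0.5·γ·B·N_γ·s_γ
     = 40.984 × 34.565 + 0.5 × 18.8 × 3.1 × 50.4 × 0.8
     = 1416.6 + 1174.9 = 2591.6 kPa.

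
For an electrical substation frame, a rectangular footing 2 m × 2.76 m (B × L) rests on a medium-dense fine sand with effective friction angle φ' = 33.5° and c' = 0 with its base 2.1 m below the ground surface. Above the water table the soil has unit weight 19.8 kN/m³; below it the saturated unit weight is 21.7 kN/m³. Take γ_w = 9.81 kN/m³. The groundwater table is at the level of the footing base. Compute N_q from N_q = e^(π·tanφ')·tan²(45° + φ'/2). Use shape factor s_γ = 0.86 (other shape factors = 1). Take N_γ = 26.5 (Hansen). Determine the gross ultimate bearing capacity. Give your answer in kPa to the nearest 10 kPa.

tan33.5° = 0.6619, so N_q = e^(π×0.6619)·tan²(61.75°) = 7.999 × 3.464 = 27.71.
Overburden at base level: q = 19.8 × 2.1 = 41.58 kPa.
Below the base the soil is submerged, so the ½γBN_γ term uses γ' = 21.7 − 9.81 = 11.89 kN/m³.
Surcharge term q·N_q = 41.58 × 27.707 = 1152.1 kPa; self-weight term 0.5·γ·B·N_γ·s_γ = 0.5 × 11.89 × 2 × 26.5 × 0.86 = 270.97 kPa.
q_ult = 1152.1 + 270.97 = 1423 kPa.

q_ult ≈ 1420 kPa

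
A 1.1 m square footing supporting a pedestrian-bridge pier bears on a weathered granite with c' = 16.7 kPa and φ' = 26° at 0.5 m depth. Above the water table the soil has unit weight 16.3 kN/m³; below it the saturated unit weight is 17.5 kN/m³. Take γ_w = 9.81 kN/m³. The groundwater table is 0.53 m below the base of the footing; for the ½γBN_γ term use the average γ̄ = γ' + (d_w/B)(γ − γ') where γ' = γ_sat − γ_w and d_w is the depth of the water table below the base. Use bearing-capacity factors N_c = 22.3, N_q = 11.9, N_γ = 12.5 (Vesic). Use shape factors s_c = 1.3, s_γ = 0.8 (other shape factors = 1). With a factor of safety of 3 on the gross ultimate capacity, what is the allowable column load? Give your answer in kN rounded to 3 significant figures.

P_all ≈ 261 kN

Overburden at base level: q = 16.3 × 0.5 = 8.15 kPa.
The water table is 0.53 m below the base (< B = 1.1 m), so the ½γBN_γ term uses γ̄ = γ' + (d_w/B)(γ − γ') = 7.69 + (0.53/1.1)(16.3 − 7.69) = 11.838 kN/m³.
Cohesion term c·N_c·s_c = 16.7 × 22.3 × 1.3 = 484.13 kPa; surcharge term q·N_q = 8.15 × 11.9 = 96.985 kPa; self-weight term 0.5·γ·B·N_γ·s_γ = 0.5 × 11.838 × 1.1 × 12.5 × 0.8 = 65.112 kPa.
q_ult = 484.13 + 96.985 + 65.112 = 646.23 kPa.
Gross allowable pressure q_all = 646.23 / 3 = 215.41 kPa.
Footing area = 1.21 m², so allowable column load = 215.41 × 1.21 = 260.65 kN.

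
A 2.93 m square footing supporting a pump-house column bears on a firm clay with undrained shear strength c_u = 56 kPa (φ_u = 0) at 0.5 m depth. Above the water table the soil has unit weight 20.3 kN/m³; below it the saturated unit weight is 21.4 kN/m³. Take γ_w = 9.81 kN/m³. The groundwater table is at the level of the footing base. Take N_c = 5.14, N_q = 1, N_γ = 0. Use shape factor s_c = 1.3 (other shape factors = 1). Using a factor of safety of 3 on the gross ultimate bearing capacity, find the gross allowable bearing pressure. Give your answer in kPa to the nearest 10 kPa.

q = γ·D_f = 20.3 × 0.5 = 10.15 kPa.
c·N_c·s_c = 56 × 5.14 × 1.3 = 374.19 kPa
q·N_q = 10.15 × 1 = 10.15 kPa
q_ult = 374.19 + 10.15 = 384.34 kPa.
q_all = 384.34 / 3 = 128.11 kPa.

q_all ≈ 130 kPa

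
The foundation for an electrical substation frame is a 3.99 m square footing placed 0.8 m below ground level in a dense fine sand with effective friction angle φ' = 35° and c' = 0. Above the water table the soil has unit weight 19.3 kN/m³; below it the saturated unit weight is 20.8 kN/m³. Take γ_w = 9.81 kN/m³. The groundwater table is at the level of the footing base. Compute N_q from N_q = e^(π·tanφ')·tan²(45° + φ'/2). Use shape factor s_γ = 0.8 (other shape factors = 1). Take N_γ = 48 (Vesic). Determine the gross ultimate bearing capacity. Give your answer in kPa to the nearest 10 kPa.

q_ult ≈ 1360 kPa

tan35° = 0.7002, so N_q = e^(π×0.7002)·tan²(62.5°) = 9.023 × 3.69 = 33.3.
Effective surcharge at the founding depth q = γ·D_f = 19.3 × 0.8 = 15.44 kPa.
The water table coincides with the base, so in the self-weight term γ → γ' = 10.99 kN/m³.
q_ult = q·N_q + 0.5·γ·B·N_γ·s_γ
     = 15.44 × 33.296 + 0.5 × 10.99 × 3.99 × 48 × 0.8
     = 514.09 + 841.92 = 1356 kPa.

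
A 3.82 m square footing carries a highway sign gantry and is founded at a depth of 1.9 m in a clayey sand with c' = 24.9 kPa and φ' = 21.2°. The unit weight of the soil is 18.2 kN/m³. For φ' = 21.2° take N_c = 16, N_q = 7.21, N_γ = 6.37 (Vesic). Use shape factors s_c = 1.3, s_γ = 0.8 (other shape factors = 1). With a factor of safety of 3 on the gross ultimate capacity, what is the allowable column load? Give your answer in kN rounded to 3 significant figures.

Effective surcharge at the founding depth q = γ·D_f = 18.2 × 1.9 = 34.58 kPa.
q_ult = c·N_c·s_c + q·N_q + 0.5·γ·B·N_γ·s_γ
     = 24.9 × 16 × 1.3 + 34.58 × 7.21 + 0.5 × 18.2 × 3.82 × 6.37 × 0.8
     = 517.92 + 249.32 + 177.15 = 944.39 kPa.
Gross allowable pressure q_all = 944.39 / 3 = 314.8 kPa.
Footing area = 14.5924 m², so allowable column load = 314.8 × 14.5924 = 4593.6 kN.

P_all ≈ 4590 kN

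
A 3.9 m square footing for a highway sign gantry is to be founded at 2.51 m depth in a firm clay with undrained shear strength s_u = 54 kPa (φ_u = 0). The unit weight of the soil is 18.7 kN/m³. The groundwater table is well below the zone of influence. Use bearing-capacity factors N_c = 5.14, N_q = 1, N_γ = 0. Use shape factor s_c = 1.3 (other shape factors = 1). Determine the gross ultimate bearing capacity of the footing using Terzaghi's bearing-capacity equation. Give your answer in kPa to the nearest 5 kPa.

q_ult ≈ 410 kPa

Overburden at base level: q = 18.7 × 2.51 = 46.937 kPa.
Cohesion term c·N_c·s_c = 54 × 5.14 × 1.3 = 360.83 kPa; surcharge term q·N_q = 46.937 × 1 = 46.937 kPa.
q_ult = 360.83 + 46.937 = 407.77 kPa.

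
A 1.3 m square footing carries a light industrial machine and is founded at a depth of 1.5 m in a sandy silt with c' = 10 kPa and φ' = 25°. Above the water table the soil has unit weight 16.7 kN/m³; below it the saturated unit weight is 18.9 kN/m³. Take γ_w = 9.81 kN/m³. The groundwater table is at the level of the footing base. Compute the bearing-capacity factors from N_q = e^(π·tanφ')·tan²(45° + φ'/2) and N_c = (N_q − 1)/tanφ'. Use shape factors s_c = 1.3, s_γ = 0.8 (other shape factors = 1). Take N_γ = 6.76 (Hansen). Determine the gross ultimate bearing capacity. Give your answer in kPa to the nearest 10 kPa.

tan25° = 0.4663, so N_q = e^(π×0.4663)·tan²(57.5°) = 4.327 × 2.464 = 10.66.
N_c = (10.66 − 1)/tan25° = 20.72.
q = γ·D_f = 16.7 × 1.5 = 25.05 kPa.
For the ½γBN_γ term take γ' = 18.9 − 9.81 = 9.09 kN/m³ (soil below base is submerged).
c·N_c·s_c = 10 × 20.721 × 1.3 = 269.37 kPa
q·N_q = 25.05 × 10.662 = 267.09 kPa
0.5·γ·B·N_γ·s_γ = 0.5 × 9.09 × 1.3 × 6.76 × 0.8 = 31.953 kPa
q_ult = 269.37 + 267.09 + 31.953 = 568.41 kPa.

q_ult ≈ 570 kPa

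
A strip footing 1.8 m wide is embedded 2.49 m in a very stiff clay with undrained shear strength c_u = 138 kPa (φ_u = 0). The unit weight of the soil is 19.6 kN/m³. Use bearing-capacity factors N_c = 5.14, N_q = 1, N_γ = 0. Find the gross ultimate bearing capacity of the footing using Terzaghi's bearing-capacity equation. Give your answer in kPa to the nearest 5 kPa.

Overburden at base level: q = 19.6 × 2.49 = 48.804 kPa.
Cohesion term c·N_c = 138 × 5.14 = 709.32 kPa; surcharge term q·N_q = 48.804 × 1 = 48.804 kPa.
q_ult = 709.32 + 48.804 = 758.12 kPa.

q_ult ≈ 760 kPa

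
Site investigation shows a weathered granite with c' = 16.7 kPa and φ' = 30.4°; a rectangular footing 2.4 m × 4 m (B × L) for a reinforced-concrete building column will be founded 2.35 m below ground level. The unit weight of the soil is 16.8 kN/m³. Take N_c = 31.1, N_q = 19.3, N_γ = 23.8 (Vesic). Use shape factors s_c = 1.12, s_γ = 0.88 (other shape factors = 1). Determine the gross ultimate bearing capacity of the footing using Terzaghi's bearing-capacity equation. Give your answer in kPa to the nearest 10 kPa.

q_ult ≈ 1770 kPa

Overburden at base level: q = 16.8 × 2.35 = 39.48 kPa.
Cohesion term c·N_c·s_c = 16.7 × 31.1 × 1.12 = 581.69 kPa; surcharge term q·N_q = 39.48 × 19.3 = 761.96 kPa; self-weight term 0.5·γ·B·N_γ·s_γ = 0.5 × 16.8 × 2.4 × 23.8 × 0.88 = 422.23 kPa.
q_ult = 581.69 + 761.96 + 422.23 = 1765.9 kPa.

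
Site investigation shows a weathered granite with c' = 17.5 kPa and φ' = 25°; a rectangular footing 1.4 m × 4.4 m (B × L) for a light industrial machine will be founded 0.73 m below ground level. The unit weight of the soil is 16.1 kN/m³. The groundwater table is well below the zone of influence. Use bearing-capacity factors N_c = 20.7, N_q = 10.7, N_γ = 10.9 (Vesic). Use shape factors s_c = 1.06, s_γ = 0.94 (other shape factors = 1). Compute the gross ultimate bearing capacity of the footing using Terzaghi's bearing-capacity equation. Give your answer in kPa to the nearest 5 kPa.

Effective surcharge at the founding depth q = γ·D_f = 16.1 × 0.73 = 11.753 kPa.
q_ult = c·N_c·s_c + q·N_q + 0.5·γ·B·N_γ·s_γ
     = 17.5 × 20.7 × 1.06 + 11.753 × 10.7 + 0.5 × 16.1 × 1.4 × 10.9 × 0.94
     = 383.99 + 125.76 + 115.47 = 625.21 kPa.

q_ult ≈ 625 kPa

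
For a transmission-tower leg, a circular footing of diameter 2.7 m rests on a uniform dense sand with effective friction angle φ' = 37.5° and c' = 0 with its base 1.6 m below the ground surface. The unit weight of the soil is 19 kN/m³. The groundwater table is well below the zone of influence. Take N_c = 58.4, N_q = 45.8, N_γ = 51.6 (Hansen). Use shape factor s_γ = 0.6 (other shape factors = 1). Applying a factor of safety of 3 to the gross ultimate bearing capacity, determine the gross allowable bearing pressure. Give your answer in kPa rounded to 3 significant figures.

Overburden at base level: q = 19 × 1.6 = 30.4 kPa.
Surcharge term q·N_q = 30.4 × 45.8 = 1392.3 kPa; self-weight term 0.5·γ·B·N_γ·s_γ = 0.5 × 19 × 2.7 × 51.6 × 0.6 = 794.12 kPa.
q_ult = 1392.3 + 794.12 = 2186.4 kPa.
q_all = q_ult / FS = 2186.4 / 3 = 728.81 kPa.

q_all ≈ 729 kPa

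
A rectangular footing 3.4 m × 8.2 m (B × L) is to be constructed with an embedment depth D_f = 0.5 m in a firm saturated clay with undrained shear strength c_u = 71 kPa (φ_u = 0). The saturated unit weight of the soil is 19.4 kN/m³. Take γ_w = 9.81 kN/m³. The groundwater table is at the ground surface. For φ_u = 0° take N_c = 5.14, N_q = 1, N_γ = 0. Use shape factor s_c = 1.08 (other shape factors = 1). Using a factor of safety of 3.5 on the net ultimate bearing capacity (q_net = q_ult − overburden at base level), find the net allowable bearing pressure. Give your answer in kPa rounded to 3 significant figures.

q_all(net) ≈ 113 kPa

Water table at ground surface, so effective unit weight γ' = 19.4 − 9.81 = 9.59 kN/m³ is used throughout; overburden q = 9.59 × 0.5 = 4.795 kPa.
Cohesion term c·N_c·s_c = 71 × 5.14 × 1.08 = 394.14 kPa; surcharge term q·N_q = 4.795 × 1 = 4.795 kPa.
q_ult = 394.14 + 4.795 = 398.93 kPa.
q_net = 398.93 − 4.795 = 394.14 kPa.
q_all(net) = 394.14 / 3.5 = 112.61 kPa.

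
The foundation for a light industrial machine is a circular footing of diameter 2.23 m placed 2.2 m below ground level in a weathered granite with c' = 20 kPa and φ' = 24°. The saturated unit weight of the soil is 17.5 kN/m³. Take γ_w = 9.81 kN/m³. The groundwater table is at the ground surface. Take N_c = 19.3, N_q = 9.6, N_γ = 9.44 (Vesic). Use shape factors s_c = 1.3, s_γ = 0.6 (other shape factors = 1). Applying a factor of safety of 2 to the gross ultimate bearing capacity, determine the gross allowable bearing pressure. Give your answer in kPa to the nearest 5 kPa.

γ' = 17.5 − 9.81 = 7.69 kN/m³ (submerged throughout). q = 7.69 × 2.2 = 16.918 kPa; the same γ' applies in the ½γBN_γ term.
c·N_c·s_c = 20 × 19.3 × 1.3 = 501.8 kPa
q·N_q = 16.918 × 9.6 = 162.41 kPa
0.5·γ·B·N_γ·s_γ = 0.5 × 7.69 × 2.23 × 9.44 × 0.6 = 48.565 kPa
q_ult = 501.8 + 162.41 + 48.565 = 712.78 kPa.
q_all = q_ult / FS = 712.78 / 2 = 356.39 kPa.

q_all ≈ 355 kPa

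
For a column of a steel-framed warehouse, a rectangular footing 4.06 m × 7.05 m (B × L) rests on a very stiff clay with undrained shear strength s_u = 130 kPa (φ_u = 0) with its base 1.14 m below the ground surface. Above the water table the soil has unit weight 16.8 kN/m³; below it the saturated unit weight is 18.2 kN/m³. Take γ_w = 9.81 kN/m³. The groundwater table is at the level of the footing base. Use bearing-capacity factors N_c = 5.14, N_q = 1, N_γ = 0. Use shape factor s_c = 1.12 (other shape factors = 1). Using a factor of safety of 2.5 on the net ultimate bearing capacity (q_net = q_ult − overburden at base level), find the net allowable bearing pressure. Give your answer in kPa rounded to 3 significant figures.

Overburden at base level: q = 16.8 × 1.14 = 19.152 kPa.
Cohesion term c·N_c·s_c = 130 × 5.14 × 1.12 = 748.38 kPa; surcharge term q·N_q = 19.152 × 1 = 19.152 kPa.
q_ult = 748.38 + 19.152 = 767.54 kPa.
q_net = 767.54 − 19.152 = 748.38 kPa.
q_all(net) = 748.38 / 2.5 = 299.35 kPa.

q_all(net) ≈ 299 kPa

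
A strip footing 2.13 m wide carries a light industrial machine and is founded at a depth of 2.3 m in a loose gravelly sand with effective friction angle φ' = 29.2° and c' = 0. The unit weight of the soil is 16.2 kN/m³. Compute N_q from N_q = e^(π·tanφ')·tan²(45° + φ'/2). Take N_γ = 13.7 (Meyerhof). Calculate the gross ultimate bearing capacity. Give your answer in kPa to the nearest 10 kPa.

tan29.2° = 0.5589, so N_q = e^(π×0.5589)·tan²(59.6°) = 5.788 × 2.905 = 16.82.
Overburden at base level: q = 16.2 × 2.3 = 37.26 kPa.
Surcharge term q·N_q = 37.26 × 16.815 = 626.53 kPa; self-weight term 0.5·γ·B·N_γ = 0.5 × 16.2 × 2.13 × 13.7 = 236.37 kPa.
q_ult = 626.53 + 236.37 = 862.89 kPa.

q_ult ≈ 860 kPa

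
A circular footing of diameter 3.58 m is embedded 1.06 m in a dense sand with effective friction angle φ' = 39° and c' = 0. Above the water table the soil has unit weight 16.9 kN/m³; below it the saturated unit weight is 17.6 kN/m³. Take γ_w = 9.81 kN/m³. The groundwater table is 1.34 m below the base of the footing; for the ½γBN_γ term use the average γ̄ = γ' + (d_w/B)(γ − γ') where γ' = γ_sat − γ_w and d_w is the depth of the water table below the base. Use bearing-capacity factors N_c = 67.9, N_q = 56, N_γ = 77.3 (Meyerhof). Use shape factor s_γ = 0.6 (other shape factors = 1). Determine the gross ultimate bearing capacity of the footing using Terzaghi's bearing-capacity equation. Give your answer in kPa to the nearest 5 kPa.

Overburden at base level: q = 16.9 × 1.06 = 17.914 kPa.
The water table is 1.34 m below the base (< B = 3.58 m), so the ½γBN_γ term uses γ̄ = γ' + (d_w/B)(γ − γ') = 7.79 + (1.34/3.58)(16.9 − 7.79) = 11.2 kN/m³.
Surcharge term q·N_q = 17.914 × 56 = 1003.2 kPa; self-weight term 0.5·γ·B·N_γ·s_γ = 0.5 × 11.2 × 3.58 × 77.3 × 0.6 = 929.82 kPa.
q_ult = 1003.2 + 929.82 = 1933 kPa.

q_ult ≈ 1935 kPa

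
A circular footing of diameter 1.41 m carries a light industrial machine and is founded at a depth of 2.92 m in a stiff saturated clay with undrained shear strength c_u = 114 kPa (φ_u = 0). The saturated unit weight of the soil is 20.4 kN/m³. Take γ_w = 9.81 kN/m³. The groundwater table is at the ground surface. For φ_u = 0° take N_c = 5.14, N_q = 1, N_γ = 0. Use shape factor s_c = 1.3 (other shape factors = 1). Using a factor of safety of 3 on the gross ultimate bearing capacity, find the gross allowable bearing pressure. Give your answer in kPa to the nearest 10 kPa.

q_all ≈ 260 kPa

Water table at ground surface, so effective unit weight γ' = 20.4 − 9.81 = 10.59 kN/m³ is used throughout; overburden q = 10.59 × 2.92 = 30.923 kPa.
Cohesion term c·N_c·s_c = 114 × 5.14 × 1.3 = 761.75 kPa; surcharge term q·N_q = 30.923 × 1 = 30.923 kPa.
q_ult = 761.75 + 30.923 = 792.67 kPa.
q_all = 792.67 / 3 = 264.22 kPa.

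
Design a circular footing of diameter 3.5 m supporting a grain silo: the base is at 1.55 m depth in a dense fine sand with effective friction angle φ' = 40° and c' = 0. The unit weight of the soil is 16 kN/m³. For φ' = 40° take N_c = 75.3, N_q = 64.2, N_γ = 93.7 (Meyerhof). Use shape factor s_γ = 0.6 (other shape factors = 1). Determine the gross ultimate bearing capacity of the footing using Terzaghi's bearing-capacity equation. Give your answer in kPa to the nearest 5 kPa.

Overburden at base level: q = 16 × 1.55 = 24.8 kPa.
Surcharge term q·N_q = 24.8 × 64.2 = 1592.2 kPa; self-weight term 0.5·γ·B·N_γ·s_γ = 0.5 × 16 × 3.5 × 93.7 × 0.6 = 1574.2 kPa.
q_ult = 1592.2 + 1574.2 = 3166.3 kPa.

q_ult ≈ 3165 kPa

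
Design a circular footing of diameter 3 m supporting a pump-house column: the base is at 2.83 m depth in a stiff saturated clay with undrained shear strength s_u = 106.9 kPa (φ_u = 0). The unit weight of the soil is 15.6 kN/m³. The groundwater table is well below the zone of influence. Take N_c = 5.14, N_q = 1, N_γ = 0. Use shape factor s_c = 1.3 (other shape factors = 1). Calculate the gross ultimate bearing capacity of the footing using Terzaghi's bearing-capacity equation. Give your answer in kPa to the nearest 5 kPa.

q_ult ≈ 760 kPa

Effective surcharge at the founding depth q = γ·D_f = 15.6 × 2.83 = 44.148 kPa.
q_ult = c·N_c·s_c + q·N_q
     = 106.9 × 5.14 × 1.3 + 44.148 × 1
     = 714.31 + 44.148 = 758.45 kPa.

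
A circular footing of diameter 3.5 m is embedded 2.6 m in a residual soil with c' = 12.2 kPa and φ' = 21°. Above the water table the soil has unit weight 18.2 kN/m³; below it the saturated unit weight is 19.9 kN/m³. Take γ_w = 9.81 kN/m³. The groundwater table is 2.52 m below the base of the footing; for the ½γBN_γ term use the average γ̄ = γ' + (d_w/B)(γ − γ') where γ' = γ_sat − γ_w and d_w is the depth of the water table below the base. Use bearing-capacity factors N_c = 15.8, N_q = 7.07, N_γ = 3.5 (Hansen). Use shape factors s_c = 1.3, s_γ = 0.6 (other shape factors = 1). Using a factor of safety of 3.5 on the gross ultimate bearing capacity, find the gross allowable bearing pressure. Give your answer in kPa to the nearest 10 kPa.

Overburden at base level: q = 18.2 × 2.6 = 47.32 kPa.
The water table is 2.52 m below the base (< B = 3.5 m), so the ½γBN_γ term uses γ̄ = γ' + (d_w/B)(γ − γ') = 10.09 + (2.52/3.5)(18.2 − 10.09) = 15.929 kN/m³.
Cohesion term c·N_c·s_c = 12.2 × 15.8 × 1.3 = 250.59 kPa; surcharge term q·N_q = 47.32 × 7.07 = 334.55 kPa; self-weight term 0.5·γ·B·N_γ·s_γ = 0.5 × 15.929 × 3.5 × 3.5 × 0.6 = 58.54 kPa.
q_ult = 250.59 + 334.55 + 58.54 = 643.68 kPa.
q_all = 643.68 / 3.5 = 183.91 kPa.

q_all ≈ 180 kPa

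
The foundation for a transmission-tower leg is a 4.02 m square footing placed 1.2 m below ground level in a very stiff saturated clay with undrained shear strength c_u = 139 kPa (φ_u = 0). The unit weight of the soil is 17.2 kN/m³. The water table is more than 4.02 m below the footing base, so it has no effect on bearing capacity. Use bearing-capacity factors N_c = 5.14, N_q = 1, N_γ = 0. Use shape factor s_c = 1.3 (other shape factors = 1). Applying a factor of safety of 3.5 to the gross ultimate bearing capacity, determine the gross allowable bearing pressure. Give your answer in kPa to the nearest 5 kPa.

q_all ≈ 270 kPa

Effective surcharge at the founding depth q = γ·D_f = 17.2 × 1.2 = 20.64 kPa.
q_ult = c·N_c·s_c + q·N_q
     = 139 × 5.14 × 1.3 + 20.64 × 1
     = 928.8 + 20.64 = 949.44 kPa.
q_all = q_ult / FS = 949.44 / 3.5 = 271.27 kPa.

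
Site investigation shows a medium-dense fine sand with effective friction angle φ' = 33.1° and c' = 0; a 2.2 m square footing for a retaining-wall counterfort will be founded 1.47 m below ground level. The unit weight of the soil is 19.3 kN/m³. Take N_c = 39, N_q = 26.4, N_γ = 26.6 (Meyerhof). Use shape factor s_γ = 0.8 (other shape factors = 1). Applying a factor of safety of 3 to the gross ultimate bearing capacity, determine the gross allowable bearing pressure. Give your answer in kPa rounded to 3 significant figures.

q = γ·D_f = 19.3 × 1.47 = 28.371 kPa.
q·N_q = 28.371 × 26.4 = 748.99 kPa
0.5·γ·B·N_γ·s_γ = 0.5 × 19.3 × 2.2 × 26.6 × 0.8 = 451.77 kPa
q_ult = 748.99 + 451.77 = 1200.8 kPa.
q_all = q_ult / FS = 1200.8 / 3 = 400.26 kPa.

q_all ≈ 400 kPa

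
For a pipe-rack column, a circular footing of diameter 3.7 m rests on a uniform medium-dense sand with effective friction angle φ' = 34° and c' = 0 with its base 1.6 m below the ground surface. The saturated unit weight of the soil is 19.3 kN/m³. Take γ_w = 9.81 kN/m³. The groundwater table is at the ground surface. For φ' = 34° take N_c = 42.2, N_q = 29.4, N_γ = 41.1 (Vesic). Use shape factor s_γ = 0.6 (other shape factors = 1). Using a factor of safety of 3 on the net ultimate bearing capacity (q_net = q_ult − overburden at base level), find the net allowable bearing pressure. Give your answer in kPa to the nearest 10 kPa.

With the water table at the surface the whole profile is submerged: γ' = 19.3 − 9.81 = 9.49 kN/m³, so q = γ'·D_f = 15.184 kPa; the same γ' applies in the ½γBN_γ term.
q_ult = q·N_q + 0.5·γ·B·N_γ·s_γ
     = 15.184 × 29.4 + 0.5 × 9.49 × 3.7 × 41.1 × 0.6
     = 446.41 + 432.94 = 879.35 kPa.
q_net = 879.35 − 15.184 = 864.17 kPa.
q_all(net) = 864.17 / 3 = 288.06 kPa.

q_all(net) ≈ 290 kPa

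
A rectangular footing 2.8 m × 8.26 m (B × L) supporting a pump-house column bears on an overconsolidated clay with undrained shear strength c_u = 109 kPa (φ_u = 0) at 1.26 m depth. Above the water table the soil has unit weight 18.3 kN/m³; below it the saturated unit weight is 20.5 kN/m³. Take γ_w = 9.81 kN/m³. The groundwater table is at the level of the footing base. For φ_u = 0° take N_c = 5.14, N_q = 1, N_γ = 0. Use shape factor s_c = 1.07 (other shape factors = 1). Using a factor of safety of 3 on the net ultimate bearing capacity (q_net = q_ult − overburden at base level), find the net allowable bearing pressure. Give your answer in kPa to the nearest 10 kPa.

Effective surcharge at the founding depth q = γ·D_f = 18.3 × 1.26 = 23.058 kPa.
q_ult = c·N_c·s_c + q·N_q
     = 109 × 5.14 × 1.07 + 23.058 × 1
     = 599.48 + 23.058 = 622.54 kPa.
q_net = 622.54 − 23.058 = 599.48 kPa.
q_all(net) = 599.48 / 3 = 199.83 kPa.

q_all(net) ≈ 200 kPa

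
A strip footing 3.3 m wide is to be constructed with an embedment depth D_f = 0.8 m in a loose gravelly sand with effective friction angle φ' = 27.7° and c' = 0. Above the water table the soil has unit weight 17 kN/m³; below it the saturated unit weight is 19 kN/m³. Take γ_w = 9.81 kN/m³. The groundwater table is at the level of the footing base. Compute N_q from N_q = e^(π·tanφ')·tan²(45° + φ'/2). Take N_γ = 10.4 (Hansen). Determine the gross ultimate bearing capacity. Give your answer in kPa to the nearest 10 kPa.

tan27.7° = 0.525, so N_q = e^(π×0.525)·tan²(58.85°) = 5.204 × 2.737 = 14.24.
Overburden at base level: q = 17 × 0.8 = 13.6 kPa.
Below the base the soil is submerged, so the ½γBN_γ term uses γ' = 19 − 9.81 = 9.19 kN/m³.
Surcharge term q·N_q = 13.6 × 14.244 = 193.71 kPa; self-weight term 0.5·γ·B·N_γ = 0.5 × 9.19 × 3.3 × 10.4 = 157.7 kPa.
q_ult = 193.71 + 157.7 = 351.41 kPa.

q_ult ≈ 350 kPa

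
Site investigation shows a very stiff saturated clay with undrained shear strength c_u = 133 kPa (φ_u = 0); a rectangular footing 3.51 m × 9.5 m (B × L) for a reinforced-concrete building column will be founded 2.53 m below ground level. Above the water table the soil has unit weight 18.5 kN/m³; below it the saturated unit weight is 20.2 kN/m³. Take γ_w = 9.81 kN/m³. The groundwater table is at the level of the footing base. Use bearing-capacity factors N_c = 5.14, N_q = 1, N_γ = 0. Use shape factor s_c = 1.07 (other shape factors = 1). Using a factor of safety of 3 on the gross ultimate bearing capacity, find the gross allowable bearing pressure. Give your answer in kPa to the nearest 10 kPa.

q = γ·D_f = 18.5 × 2.53 = 46.805 kPa.
c·N_c·s_c = 133 × 5.14 × 1.07 = 731.47 kPa
q·N_q = 46.805 × 1 = 46.805 kPa
q_ult = 731.47 + 46.805 = 778.28 kPa.
q_all = 778.28 / 3 = 259.43 kPa.

q_all ≈ 260 kPa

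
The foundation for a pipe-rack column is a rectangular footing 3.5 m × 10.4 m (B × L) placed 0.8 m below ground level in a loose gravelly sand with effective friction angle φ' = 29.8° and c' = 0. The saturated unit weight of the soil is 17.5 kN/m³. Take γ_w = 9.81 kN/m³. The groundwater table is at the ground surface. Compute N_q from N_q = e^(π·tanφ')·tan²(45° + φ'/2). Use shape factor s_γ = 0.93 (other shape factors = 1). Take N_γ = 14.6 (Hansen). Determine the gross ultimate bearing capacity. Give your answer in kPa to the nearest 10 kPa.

tan29.8° = 0.5727, so N_q = e^(π×0.5727)·tan²(59.9°) = 6.045 × 2.976 = 17.99.
γ' = 17.5 − 9.81 = 7.69 kN/m³ (submerged throughout). q = 7.69 × 0.8 = 6.152 kPa; the same γ' applies in the ½γBN_γ term.
q·N_q = 6.152 × 17.989 = 110.67 kPa
0.5·γ·B·N_γ·s_γ = 0.5 × 7.69 × 3.5 × 14.6 × 0.93 = 182.73 kPa
q_ult = 110.67 + 182.73 = 293.39 kPa.

q_ult ≈ 290 kPa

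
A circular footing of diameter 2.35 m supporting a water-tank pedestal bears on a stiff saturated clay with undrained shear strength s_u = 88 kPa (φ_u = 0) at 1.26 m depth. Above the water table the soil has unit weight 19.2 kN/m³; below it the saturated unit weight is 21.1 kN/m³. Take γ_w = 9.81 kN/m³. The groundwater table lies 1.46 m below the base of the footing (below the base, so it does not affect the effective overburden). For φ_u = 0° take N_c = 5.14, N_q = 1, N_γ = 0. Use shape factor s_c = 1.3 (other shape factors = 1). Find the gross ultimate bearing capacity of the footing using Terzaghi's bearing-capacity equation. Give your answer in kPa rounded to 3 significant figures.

Overburden at base level: q = 19.2 × 1.26 = 24.192 kPa.
Cohesion term c·N_c·s_c = 88 × 5.14 × 1.3 = 588.02 kPa; surcharge term q·N_q = 24.192 × 1 = 24.192 kPa.
q_ult = 588.02 + 24.192 = 612.21 kPa.

q_ult ≈ 612 kPa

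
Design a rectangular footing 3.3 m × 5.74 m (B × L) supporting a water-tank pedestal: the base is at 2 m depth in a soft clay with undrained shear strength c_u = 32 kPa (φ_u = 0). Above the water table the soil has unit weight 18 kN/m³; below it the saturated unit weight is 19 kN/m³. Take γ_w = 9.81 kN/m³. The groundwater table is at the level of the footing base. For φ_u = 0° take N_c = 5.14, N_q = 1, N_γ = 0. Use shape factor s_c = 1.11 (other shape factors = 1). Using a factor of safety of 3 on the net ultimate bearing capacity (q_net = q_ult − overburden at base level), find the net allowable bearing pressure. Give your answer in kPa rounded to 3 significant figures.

Overburden at base level: q = 18 × 2 = 36 kPa.
Cohesion term c·N_c·s_c = 32 × 5.14 × 1.11 = 182.57 kPa; surcharge term q·N_q = 36 × 1 = 36 kPa.
q_ult = 182.57 + 36 = 218.57 kPa.
q_net = 218.57 − 36 = 182.57 kPa.
q_all(net) = 182.57 / 3 = 60.858 kPa.

q_all(net) ≈ 60.9 kPa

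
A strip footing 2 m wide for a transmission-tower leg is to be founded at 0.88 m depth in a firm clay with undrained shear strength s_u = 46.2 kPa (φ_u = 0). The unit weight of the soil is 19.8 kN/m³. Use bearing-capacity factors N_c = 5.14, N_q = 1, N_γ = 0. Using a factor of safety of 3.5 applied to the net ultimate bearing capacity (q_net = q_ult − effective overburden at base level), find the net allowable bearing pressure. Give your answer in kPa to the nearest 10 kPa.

q_all(net) ≈ 70 kPa

Overburden at base level: q = 19.8 × 0.88 = 17.424 kPa.
Cohesion term c·N_c = 46.2 × 5.14 = 237.47 kPa; surcharge term q·N_q = 17.424 × 1 = 17.424 kPa.
q_ult = 237.47 + 17.424 = 254.89 kPa.
Net ultimate: q_net = 254.89 − 17.424 = 237.47 kPa.
q_all(net) = 237.47 / 3.5 = 67.848 kPa.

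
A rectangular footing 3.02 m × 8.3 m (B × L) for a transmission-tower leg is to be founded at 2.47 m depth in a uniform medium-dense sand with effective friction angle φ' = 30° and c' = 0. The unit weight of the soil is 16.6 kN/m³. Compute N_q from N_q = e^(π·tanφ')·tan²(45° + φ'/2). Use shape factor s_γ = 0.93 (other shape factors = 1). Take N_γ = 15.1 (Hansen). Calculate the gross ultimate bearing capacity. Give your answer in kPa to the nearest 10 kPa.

q_ult ≈ 1110 kPa

tan30° = 0.5774, so N_q = e^(π×0.5774)·tan²(60°) = 6.134 × 3.0 = 18.4.
q = γ·D_f = 16.6 × 2.47 = 41.002 kPa.
q·N_q = 41.002 × 18.401 = 754.48 kPa
0.5·γ·B·N_γ·s_γ = 0.5 × 16.6 × 3.02 × 15.1 × 0.93 = 352 kPa
q_ult = 754.48 + 352 = 1106.5 kPa.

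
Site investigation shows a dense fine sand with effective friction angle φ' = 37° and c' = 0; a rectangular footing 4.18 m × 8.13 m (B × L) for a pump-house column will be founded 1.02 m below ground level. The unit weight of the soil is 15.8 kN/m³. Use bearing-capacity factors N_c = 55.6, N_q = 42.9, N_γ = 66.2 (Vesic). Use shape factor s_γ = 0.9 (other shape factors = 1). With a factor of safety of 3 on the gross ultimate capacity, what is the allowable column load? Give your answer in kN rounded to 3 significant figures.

Effective surcharge at the founding depth q = γ·D_f = 15.8 × 1.02 = 16.116 kPa.
q_ult = q·N_q + 0.5·γ·B·N_γ·s_γ
     = 16.116 × 42.9 + 0.5 × 15.8 × 4.18 × 66.2 × 0.9
     = 691.38 + 1967.5 = 2658.8 kPa.
Gross allowable pressure q_all = 2658.8 / 3 = 886.28 kPa.
Footing area = 33.9834 m², so allowable column load = 886.28 × 33.9834 = 30119 kN.

P_all ≈ 30100 kN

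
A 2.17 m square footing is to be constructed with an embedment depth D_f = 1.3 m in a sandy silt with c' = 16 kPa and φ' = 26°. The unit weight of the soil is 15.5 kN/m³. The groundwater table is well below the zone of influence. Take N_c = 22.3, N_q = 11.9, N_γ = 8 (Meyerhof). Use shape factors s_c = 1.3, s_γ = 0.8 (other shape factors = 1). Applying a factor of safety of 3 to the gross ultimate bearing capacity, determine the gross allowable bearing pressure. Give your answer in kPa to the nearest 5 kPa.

q = γ·D_f = 15.5 × 1.3 = 20.15 kPa.
c·N_c·s_c = 16 × 22.3 × 1.3 = 463.84 kPa
q·N_q = 20.15 × 11.9 = 239.79 kPa
0.5·γ·B·N_γ·s_γ = 0.5 × 15.5 × 2.17 × 8 × 0.8 = 107.63 kPa
q_ult = 463.84 + 239.79 + 107.63 = 811.26 kPa.
q_all = q_ult / FS = 811.26 / 3 = 270.42 kPa.

q_all ≈ 270 kPa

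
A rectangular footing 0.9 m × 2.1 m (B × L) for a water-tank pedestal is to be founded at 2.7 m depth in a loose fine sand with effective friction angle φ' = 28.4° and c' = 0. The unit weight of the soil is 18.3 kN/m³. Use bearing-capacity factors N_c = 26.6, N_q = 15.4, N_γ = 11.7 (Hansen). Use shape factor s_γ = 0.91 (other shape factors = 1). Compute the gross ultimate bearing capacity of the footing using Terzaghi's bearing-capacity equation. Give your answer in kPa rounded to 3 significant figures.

q_ult ≈ 849 kPa

Effective surcharge at the founding depth q = γ·D_f = 18.3 × 2.7 = 49.41 kPa.
q_ult = q·N_q + 0.5·γ·B·N_γ·s_γ
     = 49.41 × 15.4 + 0.5 × 18.3 × 0.9 × 11.7 × 0.91
     = 760.91 + 87.678 = 848.59 kPa.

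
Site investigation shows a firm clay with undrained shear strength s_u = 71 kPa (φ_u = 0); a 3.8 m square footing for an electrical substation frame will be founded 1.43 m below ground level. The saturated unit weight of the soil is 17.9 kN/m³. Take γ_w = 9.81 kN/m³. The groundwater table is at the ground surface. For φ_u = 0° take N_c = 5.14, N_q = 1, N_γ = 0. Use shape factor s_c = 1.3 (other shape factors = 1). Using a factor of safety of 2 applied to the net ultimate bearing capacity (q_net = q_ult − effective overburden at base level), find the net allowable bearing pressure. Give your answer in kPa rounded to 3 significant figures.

γ' = 17.9 − 9.81 = 8.09 kN/m³ (submerged throughout). q = 8.09 × 1.43 = 11.569 kPa.
c·N_c·s_c = 71 × 5.14 × 1.3 = 474.42 kPa
q·N_q = 11.569 × 1 = 11.569 kPa
q_ult = 474.42 + 11.569 = 485.99 kPa.
Net ultimate: q_net = 485.99 − 11.569 = 474.42 kPa.
q_all(net) = 474.42 / 2 = 237.21 kPa.

q_all(net) ≈ 237 kPa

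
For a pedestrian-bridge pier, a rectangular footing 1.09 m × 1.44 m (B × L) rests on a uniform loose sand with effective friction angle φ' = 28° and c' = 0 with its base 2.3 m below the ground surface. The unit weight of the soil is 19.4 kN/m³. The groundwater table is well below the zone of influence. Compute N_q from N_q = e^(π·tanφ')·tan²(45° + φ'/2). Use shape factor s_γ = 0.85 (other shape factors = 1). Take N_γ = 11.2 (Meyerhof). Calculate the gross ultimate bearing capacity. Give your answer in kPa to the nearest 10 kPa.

q_ult ≈ 760 kPa

tan28° = 0.5317, so N_q = e^(π×0.5317)·tan²(59°) = 5.314 × 2.77 = 14.72.
q = γ·D_f = 19.4 × 2.3 = 44.62 kPa.
q·N_q = 44.62 × 14.72 = 656.8 kPa
0.5·γ·B·N_γ·s_γ = 0.5 × 19.4 × 1.09 × 11.2 × 0.85 = 100.65 kPa
q_ult = 656.8 + 100.65 = 757.46 kPa.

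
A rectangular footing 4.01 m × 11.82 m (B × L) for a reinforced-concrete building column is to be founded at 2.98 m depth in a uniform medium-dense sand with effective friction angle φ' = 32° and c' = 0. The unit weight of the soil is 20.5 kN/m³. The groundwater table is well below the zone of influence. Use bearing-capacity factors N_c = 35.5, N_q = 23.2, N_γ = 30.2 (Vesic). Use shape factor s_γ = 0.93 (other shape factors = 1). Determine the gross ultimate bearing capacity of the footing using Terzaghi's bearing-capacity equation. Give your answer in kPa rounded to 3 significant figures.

Effective surcharge at the founding depth q = γ·D_f = 20.5 × 2.98 = 61.09 kPa.
q_ult = q·N_q + 0.5·γ·B·N_γ·s_γ
     = 61.09 × 23.2 + 0.5 × 20.5 × 4.01 × 30.2 × 0.93
     = 1417.3 + 1154.4 = 2571.7 kPa.

q_ult ≈ 2570 kPa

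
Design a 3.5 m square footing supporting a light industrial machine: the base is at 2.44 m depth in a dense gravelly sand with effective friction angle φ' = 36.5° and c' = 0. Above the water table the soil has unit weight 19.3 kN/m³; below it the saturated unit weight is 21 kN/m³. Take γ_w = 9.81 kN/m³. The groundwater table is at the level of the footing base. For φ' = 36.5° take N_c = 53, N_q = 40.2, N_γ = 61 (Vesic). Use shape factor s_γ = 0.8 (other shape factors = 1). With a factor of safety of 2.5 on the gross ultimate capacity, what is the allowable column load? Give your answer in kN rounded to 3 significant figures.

P_all ≈ 14000 kN

q = γ·D_f = 19.3 × 2.44 = 47.092 kPa.
For the ½γBN_γ term take γ' = 21 − 9.81 = 11.19 kN/m³ (soil below base is submerged).
q·N_q = 47.092 × 40.2 = 1893.1 kPa
0.5·γ·B·N_γ·s_γ = 0.5 × 11.19 × 3.5 × 61 × 0.8 = 955.63 kPa
q_ult = 1893.1 + 955.63 = 2848.7 kPa.
Gross allowable pressure q_all = 2848.7 / 2.5 = 1139.5 kPa.
Footing area = 12.25 m², so allowable column load = 1139.5 × 12.25 = 13959 kN.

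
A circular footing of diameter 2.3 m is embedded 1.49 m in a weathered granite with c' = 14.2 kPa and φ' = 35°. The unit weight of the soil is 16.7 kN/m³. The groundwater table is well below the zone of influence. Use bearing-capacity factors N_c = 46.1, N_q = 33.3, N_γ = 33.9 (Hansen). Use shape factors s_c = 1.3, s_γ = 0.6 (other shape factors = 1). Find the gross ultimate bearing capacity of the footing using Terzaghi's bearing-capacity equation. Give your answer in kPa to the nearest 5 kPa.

Effective surcharge at the founding depth q = γ·D_f = 16.7 × 1.49 = 24.883 kPa.
q_ult = c·N_c·s_c + q·N_q + 0.5·γ·B·N_γ·s_γ
     = 14.2 × 46.1 × 1.3 + 24.883 × 33.3 + 0.5 × 16.7 × 2.3 × 33.9 × 0.6
     = 851.01 + 828.6 + 390.63 = 2070.2 kPa.

q_ult ≈ 2070 kPa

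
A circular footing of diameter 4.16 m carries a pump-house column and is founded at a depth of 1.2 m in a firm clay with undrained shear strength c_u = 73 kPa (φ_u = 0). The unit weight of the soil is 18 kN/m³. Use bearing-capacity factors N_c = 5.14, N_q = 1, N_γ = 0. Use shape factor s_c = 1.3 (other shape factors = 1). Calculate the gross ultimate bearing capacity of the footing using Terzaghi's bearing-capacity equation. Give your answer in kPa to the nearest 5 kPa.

q_ult ≈ 510 kPa

Effective surcharge at the founding depth q = γ·D_f = 18 × 1.2 = 21.6 kPa.
q_ult = c·N_c·s_c + q·N_q
     = 73 × 5.14 × 1.3 + 21.6 × 1
     = 487.79 + 21.6 = 509.39 kPa.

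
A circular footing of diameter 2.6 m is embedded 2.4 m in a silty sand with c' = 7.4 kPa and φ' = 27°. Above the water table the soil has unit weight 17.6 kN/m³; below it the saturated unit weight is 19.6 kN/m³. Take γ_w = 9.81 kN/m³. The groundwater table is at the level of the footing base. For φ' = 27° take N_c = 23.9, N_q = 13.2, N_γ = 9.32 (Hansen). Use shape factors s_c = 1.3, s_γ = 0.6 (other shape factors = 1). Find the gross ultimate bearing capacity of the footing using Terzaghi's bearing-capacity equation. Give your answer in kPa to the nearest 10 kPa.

q_ult ≈ 860 kPa

q = γ·D_f = 17.6 × 2.4 = 42.24 kPa.
For the ½γBN_γ term take γ' = 19.6 − 9.81 = 9.79 kN/m³ (soil below base is submerged).
c·N_c·s_c = 7.4 × 23.9 × 1.3 = 229.92 kPa
q·N_q = 42.24 × 13.2 = 557.57 kPa
0.5·γ·B·N_γ·s_γ = 0.5 × 9.79 × 2.6 × 9.32 × 0.6 = 71.169 kPa
q_ult = 229.92 + 557.57 + 71.169 = 858.66 kPa.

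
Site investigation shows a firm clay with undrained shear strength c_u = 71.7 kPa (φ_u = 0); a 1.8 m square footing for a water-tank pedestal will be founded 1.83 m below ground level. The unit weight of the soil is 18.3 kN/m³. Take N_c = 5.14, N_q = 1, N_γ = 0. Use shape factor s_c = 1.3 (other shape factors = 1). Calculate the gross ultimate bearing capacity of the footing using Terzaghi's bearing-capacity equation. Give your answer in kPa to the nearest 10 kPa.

q_ult ≈ 510 kPa

q = γ·D_f = 18.3 × 1.83 = 33.489 kPa.
c·N_c·s_c = 71.7 × 5.14 × 1.3 = 479.1 kPa
q·N_q = 33.489 × 1 = 33.489 kPa
q_ult = 479.1 + 33.489 = 512.59 kPa.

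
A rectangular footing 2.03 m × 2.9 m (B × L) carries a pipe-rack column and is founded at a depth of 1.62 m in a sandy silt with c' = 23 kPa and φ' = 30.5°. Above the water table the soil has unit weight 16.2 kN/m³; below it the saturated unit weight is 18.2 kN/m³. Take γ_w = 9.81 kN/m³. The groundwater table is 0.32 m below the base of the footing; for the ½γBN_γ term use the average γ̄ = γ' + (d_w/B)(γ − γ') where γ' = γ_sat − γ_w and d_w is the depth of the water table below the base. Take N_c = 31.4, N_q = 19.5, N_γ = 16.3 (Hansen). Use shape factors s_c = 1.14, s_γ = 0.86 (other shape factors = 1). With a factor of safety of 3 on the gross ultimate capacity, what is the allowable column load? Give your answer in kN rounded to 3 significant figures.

Effective surcharge at the founding depth q = γ·D_f = 16.2 × 1.62 = 26.244 kPa.
With d_w = 0.32 m < B, γ̄ = 8.39 + (0.32/2.03) × (16.2 − 8.39) = 9.6211 kN/m³.
q_ult = c·N_c·s_c + q·N_q + 0.5·γ·B·N_γ·s_γ
     = 23 × 31.4 × 1.14 + 26.244 × 19.5 + 0.5 × 9.6211 × 2.03 × 16.3 × 0.86
     = 823.31 + 511.76 + 136.89 = 1472 kPa.
Gross allowable pressure q_all = 1472 / 3 = 490.65 kPa.
Footing area = 5.887 m², so allowable column load = 490.65 × 5.887 = 2888.5 kN.

P_all ≈ 2890 kN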